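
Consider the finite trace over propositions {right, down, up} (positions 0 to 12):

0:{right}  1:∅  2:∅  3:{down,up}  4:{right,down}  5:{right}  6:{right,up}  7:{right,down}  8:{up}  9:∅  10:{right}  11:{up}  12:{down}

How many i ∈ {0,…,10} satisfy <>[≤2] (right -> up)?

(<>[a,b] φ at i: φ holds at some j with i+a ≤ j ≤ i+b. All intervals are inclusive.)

Evaluate at each i in [0,10]:
  i=0: ✓ (witness j=1)
  i=1: ✓ (witness j=1)
  i=2: ✓ (witness j=2)
  i=3: ✓ (witness j=3)
  i=4: ✓ (witness j=6)
  i=5: ✓ (witness j=6)
  i=6: ✓ (witness j=6)
  i=7: ✓ (witness j=8)
  i=8: ✓ (witness j=8)
  i=9: ✓ (witness j=9)
  i=10: ✓ (witness j=11)
Positions where it holds: {0, 1, 2, 3, 4, 5, 6, 7, 8, 9, 10} → 11.

11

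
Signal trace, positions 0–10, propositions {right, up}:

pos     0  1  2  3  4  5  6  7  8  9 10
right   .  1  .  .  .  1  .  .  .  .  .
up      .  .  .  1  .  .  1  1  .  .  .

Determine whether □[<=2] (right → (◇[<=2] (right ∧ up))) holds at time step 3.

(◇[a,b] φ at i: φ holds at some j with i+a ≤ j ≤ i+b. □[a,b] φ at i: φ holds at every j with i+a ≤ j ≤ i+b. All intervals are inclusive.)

Check (right → (◇[<=2] (right ∧ up))) at every j in [3,5]:
  j=3: antecedent false → ✓
  j=4: antecedent false → ✓
  j=5: antecedent true; consequent fails (none in [5,7]) → ✗
Fails at j=5 → formula fails.

Does not hold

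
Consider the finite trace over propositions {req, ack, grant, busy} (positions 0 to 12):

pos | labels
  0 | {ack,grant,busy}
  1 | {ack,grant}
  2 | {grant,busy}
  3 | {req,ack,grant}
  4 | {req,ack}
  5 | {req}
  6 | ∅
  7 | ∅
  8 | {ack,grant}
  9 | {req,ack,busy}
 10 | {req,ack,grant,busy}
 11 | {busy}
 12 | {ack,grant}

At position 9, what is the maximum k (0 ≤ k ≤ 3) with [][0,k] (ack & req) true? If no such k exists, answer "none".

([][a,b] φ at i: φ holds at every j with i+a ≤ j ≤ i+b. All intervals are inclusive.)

1

(ack & req) must hold from j=9 onward; find where it first fails.
  j=9: holds
  j=10: holds
  j=11: fails
Holds on [9,10], so largest k = 1.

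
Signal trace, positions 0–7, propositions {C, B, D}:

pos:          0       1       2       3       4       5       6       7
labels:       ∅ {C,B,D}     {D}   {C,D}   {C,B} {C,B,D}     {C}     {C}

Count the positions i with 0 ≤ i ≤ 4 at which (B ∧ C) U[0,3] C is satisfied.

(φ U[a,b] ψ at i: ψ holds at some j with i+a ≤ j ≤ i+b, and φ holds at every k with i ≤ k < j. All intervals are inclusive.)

Evaluate at each i in [0,4]:
  i=0: ✗ (lhs fails at k=0 before rhs at j=1)
  i=1: ✓ (rhs at j=1)
  i=2: ✗ (lhs fails at k=2 before rhs at j=3)
  i=3: ✓ (rhs at j=3)
  i=4: ✓ (rhs at j=4)
Positions where it holds: {1, 3, 4} → 3.

3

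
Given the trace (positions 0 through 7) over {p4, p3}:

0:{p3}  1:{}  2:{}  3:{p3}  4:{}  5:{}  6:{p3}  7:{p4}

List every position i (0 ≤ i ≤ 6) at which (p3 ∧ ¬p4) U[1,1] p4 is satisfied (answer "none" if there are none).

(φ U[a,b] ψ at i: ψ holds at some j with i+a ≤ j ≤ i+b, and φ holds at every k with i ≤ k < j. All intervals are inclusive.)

Evaluate at each i in [0,6]:
  i=0: ✗ (no rhs in [1,1])
  i=1: ✗ (no rhs in [2,2])
  i=2: ✗ (no rhs in [3,3])
  i=3: ✗ (no rhs in [4,4])
  i=4: ✗ (no rhs in [5,5])
  i=5: ✗ (no rhs in [6,6])
  i=6: ✓ (rhs at j=7; lhs holds on [6,6])

6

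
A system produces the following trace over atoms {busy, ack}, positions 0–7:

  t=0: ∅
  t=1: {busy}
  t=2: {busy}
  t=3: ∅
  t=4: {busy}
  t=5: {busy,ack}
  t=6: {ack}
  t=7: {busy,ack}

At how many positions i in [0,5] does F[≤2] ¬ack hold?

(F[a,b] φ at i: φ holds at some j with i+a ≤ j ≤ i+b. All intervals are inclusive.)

5

Evaluate at each i in [0,5]:
  i=0: ✓ (witness j=0)
  i=1: ✓ (witness j=1)
  i=2: ✓ (witness j=2)
  i=3: ✓ (witness j=3)
  i=4: ✓ (witness j=4)
  i=5: ✗ (none in [5,7])
Positions where it holds: {0, 1, 2, 3, 4} → 5.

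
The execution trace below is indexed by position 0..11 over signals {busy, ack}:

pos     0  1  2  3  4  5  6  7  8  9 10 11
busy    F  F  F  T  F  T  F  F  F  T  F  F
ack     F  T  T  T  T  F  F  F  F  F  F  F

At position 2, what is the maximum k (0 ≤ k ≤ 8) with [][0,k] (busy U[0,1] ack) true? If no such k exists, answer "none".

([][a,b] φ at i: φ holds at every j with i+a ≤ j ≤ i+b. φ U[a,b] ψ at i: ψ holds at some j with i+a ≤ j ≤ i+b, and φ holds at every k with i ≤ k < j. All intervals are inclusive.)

2

(busy U[0,1] ack) must hold from j=2 onward; find where it first fails.
  j=2: holds
  j=3: holds
  j=4: holds
  j=5: fails
Holds on [2,4], so largest k = 2.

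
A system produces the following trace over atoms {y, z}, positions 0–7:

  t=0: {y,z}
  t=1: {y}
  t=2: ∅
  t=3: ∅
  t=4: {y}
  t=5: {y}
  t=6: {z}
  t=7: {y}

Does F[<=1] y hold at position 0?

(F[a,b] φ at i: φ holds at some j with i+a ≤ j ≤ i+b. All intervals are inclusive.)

Yes

Check y at each j in [0,1]:
  j=0: true
  j=1: true
Found at j=0 → formula holds.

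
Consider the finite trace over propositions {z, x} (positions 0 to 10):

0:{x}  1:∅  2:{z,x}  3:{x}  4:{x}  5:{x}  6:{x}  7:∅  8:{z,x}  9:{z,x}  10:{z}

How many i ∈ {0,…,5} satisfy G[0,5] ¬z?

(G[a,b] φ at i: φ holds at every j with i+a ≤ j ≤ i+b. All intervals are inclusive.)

0

Evaluate at each i in [0,5]:
  i=0: ✗ (fails at j=2)
  i=1: ✗ (fails at j=2)
  i=2: ✗ (fails at j=2)
  i=3: ✗ (fails at j=8)
  i=4: ✗ (fails at j=8)
  i=5: ✗ (fails at j=8)
Positions where it holds: {} → 0.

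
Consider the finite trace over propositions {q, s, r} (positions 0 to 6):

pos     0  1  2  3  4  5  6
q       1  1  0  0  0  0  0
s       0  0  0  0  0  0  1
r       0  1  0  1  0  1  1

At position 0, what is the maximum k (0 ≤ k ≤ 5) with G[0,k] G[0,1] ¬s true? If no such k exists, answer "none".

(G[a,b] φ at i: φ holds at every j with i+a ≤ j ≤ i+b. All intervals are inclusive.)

4

G[0,1] ¬s must hold from j=0 onward; find where it first fails.
  j=0: holds
  j=1: holds
  j=2: holds
  j=3: holds
  j=4: holds
  j=5: fails
Holds on [0,4], so largest k = 4.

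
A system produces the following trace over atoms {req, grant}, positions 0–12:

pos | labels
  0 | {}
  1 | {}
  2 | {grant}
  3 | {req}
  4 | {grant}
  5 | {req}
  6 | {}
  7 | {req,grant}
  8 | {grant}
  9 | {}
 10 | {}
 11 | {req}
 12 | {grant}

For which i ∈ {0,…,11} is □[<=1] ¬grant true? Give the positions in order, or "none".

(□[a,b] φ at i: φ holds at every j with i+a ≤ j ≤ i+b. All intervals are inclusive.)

0, 5, 9, 10

Evaluate at each i in [0,11]:
  i=0: ✓ (all of [0,1])
  i=1: ✗ (fails at j=2)
  i=2: ✗ (fails at j=2)
  i=3: ✗ (fails at j=4)
  i=4: ✗ (fails at j=4)
  i=5: ✓ (all of [5,6])
  i=6: ✗ (fails at j=7)
  i=7: ✗ (fails at j=7)
  i=8: ✗ (fails at j=8)
  i=9: ✓ (all of [9,10])
  i=10: ✓ (all of [10,11])
  i=11: ✗ (fails at j=12)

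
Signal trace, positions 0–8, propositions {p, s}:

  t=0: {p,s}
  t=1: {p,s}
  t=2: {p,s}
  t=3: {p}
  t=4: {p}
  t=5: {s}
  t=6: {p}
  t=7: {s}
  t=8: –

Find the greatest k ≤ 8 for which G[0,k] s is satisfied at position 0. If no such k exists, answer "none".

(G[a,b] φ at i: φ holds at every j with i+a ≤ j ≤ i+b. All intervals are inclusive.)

2

s must hold from j=0 onward; find where it first fails.
  j=0: holds
  j=1: holds
  j=2: holds
  j=3: fails
Holds on [0,2], so largest k = 2.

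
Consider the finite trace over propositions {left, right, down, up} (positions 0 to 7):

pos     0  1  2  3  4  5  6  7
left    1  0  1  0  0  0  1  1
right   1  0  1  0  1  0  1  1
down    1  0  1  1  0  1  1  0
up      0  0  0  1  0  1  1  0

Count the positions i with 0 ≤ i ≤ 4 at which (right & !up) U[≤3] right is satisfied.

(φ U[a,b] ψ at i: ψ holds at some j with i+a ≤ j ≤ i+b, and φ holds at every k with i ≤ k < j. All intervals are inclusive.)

3

Evaluate at each i in [0,4]:
  i=0: ✓ (rhs at j=0)
  i=1: ✗ (lhs fails at k=1 before rhs at j=2)
  i=2: ✓ (rhs at j=2)
  i=3: ✗ (lhs fails at k=3 before rhs at j=4)
  i=4: ✓ (rhs at j=4)
Positions where it holds: {0, 2, 4} → 3.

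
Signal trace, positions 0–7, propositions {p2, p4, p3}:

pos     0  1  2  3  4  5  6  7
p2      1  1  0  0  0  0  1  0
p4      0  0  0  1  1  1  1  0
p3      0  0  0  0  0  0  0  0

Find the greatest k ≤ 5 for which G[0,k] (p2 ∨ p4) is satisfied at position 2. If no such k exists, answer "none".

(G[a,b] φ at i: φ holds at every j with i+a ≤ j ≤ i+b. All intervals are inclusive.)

(p2 ∨ p4) must hold from j=2 onward; find where it first fails.
  j=2: fails → no k works.

none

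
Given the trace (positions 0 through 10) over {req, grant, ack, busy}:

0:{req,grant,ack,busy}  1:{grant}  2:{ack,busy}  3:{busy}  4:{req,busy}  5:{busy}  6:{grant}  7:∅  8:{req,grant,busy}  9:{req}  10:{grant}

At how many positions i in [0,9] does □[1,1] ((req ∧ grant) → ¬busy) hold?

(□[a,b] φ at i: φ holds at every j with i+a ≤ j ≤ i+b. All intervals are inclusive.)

9

Evaluate at each i in [0,9]:
  i=0: ✓ (all of [1,1])
  i=1: ✓ (all of [2,2])
  i=2: ✓ (all of [3,3])
  i=3: ✓ (all of [4,4])
  i=4: ✓ (all of [5,5])
  i=5: ✓ (all of [6,6])
  i=6: ✓ (all of [7,7])
  i=7: ✗ (fails at j=8)
  i=8: ✓ (all of [9,9])
  i=9: ✓ (all of [10,10])
Positions where it holds: {0, 1, 2, 3, 4, 5, 6, 8, 9} → 9.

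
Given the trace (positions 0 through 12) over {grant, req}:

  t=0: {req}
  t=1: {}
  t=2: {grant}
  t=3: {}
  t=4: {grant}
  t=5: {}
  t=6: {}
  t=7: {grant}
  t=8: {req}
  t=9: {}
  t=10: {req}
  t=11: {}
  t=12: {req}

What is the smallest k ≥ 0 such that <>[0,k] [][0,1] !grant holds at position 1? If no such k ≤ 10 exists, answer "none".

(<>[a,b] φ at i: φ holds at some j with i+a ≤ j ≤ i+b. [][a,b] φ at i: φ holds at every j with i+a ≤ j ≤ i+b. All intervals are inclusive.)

Scan j = 1,2,… for [][0,1] !grant:
  j=1: fails
  j=2: fails
  j=3: fails
  j=4: fails
  j=5: holds
First hit at j=5, so smallest k = 5-1 = 4.

4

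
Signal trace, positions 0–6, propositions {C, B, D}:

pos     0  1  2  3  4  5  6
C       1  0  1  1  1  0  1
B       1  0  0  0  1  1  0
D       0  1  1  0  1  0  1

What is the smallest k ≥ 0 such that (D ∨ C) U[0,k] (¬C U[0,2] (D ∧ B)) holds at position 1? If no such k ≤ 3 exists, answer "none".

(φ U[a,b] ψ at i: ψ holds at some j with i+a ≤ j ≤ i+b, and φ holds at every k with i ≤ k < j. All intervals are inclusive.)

3

Need earliest j ≥ 1 with (¬C U[0,2] (D ∧ B)), and (D ∨ C) at every k in [1,j-1].
  j=1: rhs fails.
  j=2: rhs fails.
  j=3: rhs fails.
  j=4: rhs holds; lhs holds on [1,3]. k = 3.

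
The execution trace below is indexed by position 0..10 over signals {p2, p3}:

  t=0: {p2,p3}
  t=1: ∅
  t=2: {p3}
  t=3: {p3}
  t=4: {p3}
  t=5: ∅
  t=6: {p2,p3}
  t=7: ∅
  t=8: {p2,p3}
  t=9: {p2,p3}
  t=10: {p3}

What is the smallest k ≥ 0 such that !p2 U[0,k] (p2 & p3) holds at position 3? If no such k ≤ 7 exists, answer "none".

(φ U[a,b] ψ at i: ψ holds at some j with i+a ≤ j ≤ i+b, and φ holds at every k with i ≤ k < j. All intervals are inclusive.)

3

Need earliest j ≥ 3 with (p2 & p3), and !p2 at every k in [3,j-1].
  j=3: rhs fails.
  j=4: rhs fails.
  j=5: rhs fails.
  j=6: rhs holds; lhs holds on [3,5]. k = 3.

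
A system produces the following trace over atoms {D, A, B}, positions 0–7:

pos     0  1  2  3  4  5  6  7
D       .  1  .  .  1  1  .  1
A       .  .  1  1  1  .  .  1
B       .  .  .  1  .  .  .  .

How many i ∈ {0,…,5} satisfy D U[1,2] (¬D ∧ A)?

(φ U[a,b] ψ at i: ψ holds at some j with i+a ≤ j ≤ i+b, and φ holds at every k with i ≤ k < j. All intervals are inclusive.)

1

Evaluate at each i in [0,5]:
  i=0: ✗ (lhs fails at k=0 before rhs at j=2)
  i=1: ✓ (rhs at j=2; lhs holds on [1,1])
  i=2: ✗ (lhs fails at k=2 before rhs at j=3)
  i=3: ✗ (no rhs in [4,5])
  i=4: ✗ (no rhs in [5,6])
  i=5: ✗ (no rhs in [6,7])
Positions where it holds: {1} → 1.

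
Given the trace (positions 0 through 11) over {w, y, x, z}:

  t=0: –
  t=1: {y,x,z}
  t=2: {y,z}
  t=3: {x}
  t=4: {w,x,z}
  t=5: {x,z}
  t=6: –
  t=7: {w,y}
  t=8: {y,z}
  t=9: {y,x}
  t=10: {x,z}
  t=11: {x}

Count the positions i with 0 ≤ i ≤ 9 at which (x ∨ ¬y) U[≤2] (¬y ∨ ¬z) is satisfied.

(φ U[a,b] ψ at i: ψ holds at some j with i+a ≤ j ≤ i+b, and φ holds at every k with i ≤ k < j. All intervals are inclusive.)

7

Evaluate at each i in [0,9]:
  i=0: ✓ (rhs at j=0)
  i=1: ✗ (lhs fails at k=2 before rhs at j=3)
  i=2: ✗ (lhs fails at k=2 before rhs at j=3)
  i=3: ✓ (rhs at j=3)
  i=4: ✓ (rhs at j=4)
  i=5: ✓ (rhs at j=5)
  i=6: ✓ (rhs at j=6)
  i=7: ✓ (rhs at j=7)
  i=8: ✗ (lhs fails at k=8 before rhs at j=9)
  i=9: ✓ (rhs at j=9)
Positions where it holds: {0, 3, 4, 5, 6, 7, 9} → 7.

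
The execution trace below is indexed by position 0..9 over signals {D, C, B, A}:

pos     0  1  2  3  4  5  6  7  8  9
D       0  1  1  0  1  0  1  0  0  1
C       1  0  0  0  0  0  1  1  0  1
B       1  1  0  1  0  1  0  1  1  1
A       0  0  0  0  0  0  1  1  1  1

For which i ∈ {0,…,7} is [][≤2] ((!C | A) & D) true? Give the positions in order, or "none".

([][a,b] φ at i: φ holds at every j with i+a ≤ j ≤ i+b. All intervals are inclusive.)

Evaluate at each i in [0,7]:
  i=0: ✗ (fails at j=0)
  i=1: ✗ (fails at j=3)
  i=2: ✗ (fails at j=3)
  i=3: ✗ (fails at j=3)
  i=4: ✗ (fails at j=5)
  i=5: ✗ (fails at j=5)
  i=6: ✗ (fails at j=7)
  i=7: ✗ (fails at j=7)

none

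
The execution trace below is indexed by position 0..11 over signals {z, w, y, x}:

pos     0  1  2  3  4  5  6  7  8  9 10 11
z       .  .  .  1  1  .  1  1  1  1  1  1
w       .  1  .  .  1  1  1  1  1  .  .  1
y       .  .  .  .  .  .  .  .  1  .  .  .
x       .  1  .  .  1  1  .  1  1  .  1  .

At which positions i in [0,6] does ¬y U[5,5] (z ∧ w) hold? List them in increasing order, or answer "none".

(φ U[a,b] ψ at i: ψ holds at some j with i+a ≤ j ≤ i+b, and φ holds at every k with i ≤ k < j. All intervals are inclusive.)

1, 2, 3

Evaluate at each i in [0,6]:
  i=0: ✗ (no rhs in [5,5])
  i=1: ✓ (rhs at j=6; lhs holds on [1,5])
  i=2: ✓ (rhs at j=7; lhs holds on [2,6])
  i=3: ✓ (rhs at j=8; lhs holds on [3,7])
  i=4: ✗ (no rhs in [9,9])
  i=5: ✗ (no rhs in [10,10])
  i=6: ✗ (lhs fails at k=8 before rhs at j=11)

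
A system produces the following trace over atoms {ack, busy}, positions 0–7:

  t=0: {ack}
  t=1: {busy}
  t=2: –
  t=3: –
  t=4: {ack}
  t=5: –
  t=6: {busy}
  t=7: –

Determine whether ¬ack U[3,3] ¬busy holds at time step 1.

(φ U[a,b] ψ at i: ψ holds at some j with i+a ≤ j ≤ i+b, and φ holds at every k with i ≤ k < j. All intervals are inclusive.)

Holds

Need some j in [4,4] with ¬busy, and ¬ack at every k in [1,j-1].
  j=4: ¬busy holds; ¬ack holds at every k in [1,3] → satisfied.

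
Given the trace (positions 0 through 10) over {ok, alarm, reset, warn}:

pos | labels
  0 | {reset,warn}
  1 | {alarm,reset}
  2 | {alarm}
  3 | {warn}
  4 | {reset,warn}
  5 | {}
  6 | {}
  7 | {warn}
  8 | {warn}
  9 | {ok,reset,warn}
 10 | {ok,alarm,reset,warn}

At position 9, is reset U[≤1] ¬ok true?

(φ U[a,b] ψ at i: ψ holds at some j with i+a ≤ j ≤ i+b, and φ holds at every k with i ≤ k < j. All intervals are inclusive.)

Need some j in [9,10] with ¬ok, and reset at every k in [9,j-1].
  j=9: ¬ok false.
  j=10: ¬ok false.
No j in the window works → until fails.

Does not hold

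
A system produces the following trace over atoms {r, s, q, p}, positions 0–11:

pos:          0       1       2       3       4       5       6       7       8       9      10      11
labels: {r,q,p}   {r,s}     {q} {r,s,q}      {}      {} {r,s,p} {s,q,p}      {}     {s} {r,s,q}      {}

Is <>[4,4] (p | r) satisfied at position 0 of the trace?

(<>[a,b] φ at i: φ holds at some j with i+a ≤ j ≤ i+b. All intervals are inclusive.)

No

Check (p | r) at each j in [4,4]:
  j=4: false
No position in the window satisfies it → formula fails.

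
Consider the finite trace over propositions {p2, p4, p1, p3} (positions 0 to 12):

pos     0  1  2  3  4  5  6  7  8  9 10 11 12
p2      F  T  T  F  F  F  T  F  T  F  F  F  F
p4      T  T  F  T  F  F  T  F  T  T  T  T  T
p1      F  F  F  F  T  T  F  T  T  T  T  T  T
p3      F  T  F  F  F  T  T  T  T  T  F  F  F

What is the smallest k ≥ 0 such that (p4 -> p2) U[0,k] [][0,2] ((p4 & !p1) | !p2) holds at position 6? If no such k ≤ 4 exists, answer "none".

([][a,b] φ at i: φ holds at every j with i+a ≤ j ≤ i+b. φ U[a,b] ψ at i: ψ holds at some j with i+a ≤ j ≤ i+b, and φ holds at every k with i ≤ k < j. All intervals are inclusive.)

Need earliest j ≥ 6 with [][0,2] ((p4 & !p1) | !p2), and (p4 -> p2) at every k in [6,j-1].
  j=6: rhs fails.
  j=7: rhs fails.
  j=8: rhs fails.
  j=9: rhs holds; lhs holds on [6,8]. k = 3.

3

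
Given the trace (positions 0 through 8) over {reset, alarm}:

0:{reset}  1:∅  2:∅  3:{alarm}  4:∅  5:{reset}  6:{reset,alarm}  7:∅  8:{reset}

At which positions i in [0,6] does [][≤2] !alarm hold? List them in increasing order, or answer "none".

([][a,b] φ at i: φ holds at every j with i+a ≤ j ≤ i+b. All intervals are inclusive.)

0

Evaluate at each i in [0,6]:
  i=0: ✓ (all of [0,2])
  i=1: ✗ (fails at j=3)
  i=2: ✗ (fails at j=3)
  i=3: ✗ (fails at j=3)
  i=4: ✗ (fails at j=6)
  i=5: ✗ (fails at j=6)
  i=6: ✗ (fails at j=6)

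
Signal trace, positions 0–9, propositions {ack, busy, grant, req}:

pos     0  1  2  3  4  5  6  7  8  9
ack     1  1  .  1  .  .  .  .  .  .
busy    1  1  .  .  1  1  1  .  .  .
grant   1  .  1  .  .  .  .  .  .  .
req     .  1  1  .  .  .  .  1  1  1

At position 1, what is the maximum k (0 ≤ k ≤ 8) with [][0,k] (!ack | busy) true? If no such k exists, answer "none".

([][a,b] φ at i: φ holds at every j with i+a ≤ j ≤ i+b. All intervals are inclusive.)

(!ack | busy) must hold from j=1 onward; find where it first fails.
  j=1: holds
  j=2: holds
  j=3: fails
Holds on [1,2], so largest k = 1.

1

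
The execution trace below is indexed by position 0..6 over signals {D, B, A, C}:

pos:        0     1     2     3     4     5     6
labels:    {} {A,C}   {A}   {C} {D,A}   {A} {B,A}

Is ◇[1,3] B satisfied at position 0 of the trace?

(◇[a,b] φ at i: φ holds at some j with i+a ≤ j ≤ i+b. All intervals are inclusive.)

False

Check B at each j in [1,3]:
  j=1: false
  j=2: false
  j=3: false
No position in the window satisfies it → formula fails.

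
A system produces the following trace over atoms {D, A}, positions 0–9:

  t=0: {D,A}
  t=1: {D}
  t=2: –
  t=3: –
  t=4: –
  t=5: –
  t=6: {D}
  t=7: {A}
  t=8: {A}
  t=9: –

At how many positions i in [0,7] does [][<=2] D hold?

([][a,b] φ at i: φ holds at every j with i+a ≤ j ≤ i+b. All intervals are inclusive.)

0

Evaluate at each i in [0,7]:
  i=0: ✗ (fails at j=2)
  i=1: ✗ (fails at j=2)
  i=2: ✗ (fails at j=2)
  i=3: ✗ (fails at j=3)
  i=4: ✗ (fails at j=4)
  i=5: ✗ (fails at j=5)
  i=6: ✗ (fails at j=7)
  i=7: ✗ (fails at j=7)
Positions where it holds: {} → 0.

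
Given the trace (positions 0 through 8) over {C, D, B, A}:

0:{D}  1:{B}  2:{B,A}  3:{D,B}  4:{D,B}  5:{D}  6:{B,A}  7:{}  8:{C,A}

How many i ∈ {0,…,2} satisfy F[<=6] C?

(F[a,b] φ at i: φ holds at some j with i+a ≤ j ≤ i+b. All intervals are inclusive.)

Evaluate at each i in [0,2]:
  i=0: ✗ (none in [0,6])
  i=1: ✗ (none in [1,7])
  i=2: ✓ (witness j=8)
Positions where it holds: {2} → 1.

1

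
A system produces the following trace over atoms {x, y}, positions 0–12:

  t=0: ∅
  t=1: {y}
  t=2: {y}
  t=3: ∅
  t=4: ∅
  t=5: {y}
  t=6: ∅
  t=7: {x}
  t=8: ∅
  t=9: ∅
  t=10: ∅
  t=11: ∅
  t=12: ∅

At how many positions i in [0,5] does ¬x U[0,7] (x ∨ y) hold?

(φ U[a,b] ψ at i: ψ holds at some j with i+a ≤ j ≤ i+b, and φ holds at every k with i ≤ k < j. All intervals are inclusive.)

Evaluate at each i in [0,5]:
  i=0: ✓ (rhs at j=1; lhs holds on [0,0])
  i=1: ✓ (rhs at j=1)
  i=2: ✓ (rhs at j=2)
  i=3: ✓ (rhs at j=5; lhs holds on [3,4])
  i=4: ✓ (rhs at j=5; lhs holds on [4,4])
  i=5: ✓ (rhs at j=5)
Positions where it holds: {0, 1, 2, 3, 4, 5} → 6.

6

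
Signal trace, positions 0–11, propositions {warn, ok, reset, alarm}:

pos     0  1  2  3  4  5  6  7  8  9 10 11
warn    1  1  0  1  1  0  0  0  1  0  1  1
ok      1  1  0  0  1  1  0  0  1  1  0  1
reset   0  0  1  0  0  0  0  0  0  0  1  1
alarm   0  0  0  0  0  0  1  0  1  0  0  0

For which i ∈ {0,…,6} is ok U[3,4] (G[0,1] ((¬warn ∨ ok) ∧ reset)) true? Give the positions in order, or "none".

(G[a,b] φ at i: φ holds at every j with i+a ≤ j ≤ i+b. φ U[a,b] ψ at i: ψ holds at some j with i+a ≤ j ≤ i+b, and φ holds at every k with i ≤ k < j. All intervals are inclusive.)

none

Evaluate at each i in [0,6]:
  i=0: ✗ (no rhs in [3,4])
  i=1: ✗ (no rhs in [4,5])
  i=2: ✗ (no rhs in [5,6])
  i=3: ✗ (no rhs in [6,7])
  i=4: ✗ (no rhs in [7,8])
  i=5: ✗ (no rhs in [8,9])
  i=6: ✗ (no rhs in [9,10])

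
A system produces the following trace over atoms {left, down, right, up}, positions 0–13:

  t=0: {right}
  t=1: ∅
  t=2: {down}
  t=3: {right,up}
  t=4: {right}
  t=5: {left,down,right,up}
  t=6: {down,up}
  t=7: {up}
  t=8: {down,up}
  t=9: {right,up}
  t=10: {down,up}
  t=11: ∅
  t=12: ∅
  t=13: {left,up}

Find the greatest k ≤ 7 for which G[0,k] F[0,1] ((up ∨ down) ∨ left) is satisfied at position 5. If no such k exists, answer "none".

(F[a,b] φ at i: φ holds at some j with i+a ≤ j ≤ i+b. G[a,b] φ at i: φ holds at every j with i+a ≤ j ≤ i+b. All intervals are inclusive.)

5

F[0,1] ((up ∨ down) ∨ left) must hold from j=5 onward; find where it first fails.
  j=5: holds
  j=6: holds
  j=7: holds
  j=8: holds
  j=9: holds
  j=10: holds
  j=11: fails
Holds on [5,10], so largest k = 5.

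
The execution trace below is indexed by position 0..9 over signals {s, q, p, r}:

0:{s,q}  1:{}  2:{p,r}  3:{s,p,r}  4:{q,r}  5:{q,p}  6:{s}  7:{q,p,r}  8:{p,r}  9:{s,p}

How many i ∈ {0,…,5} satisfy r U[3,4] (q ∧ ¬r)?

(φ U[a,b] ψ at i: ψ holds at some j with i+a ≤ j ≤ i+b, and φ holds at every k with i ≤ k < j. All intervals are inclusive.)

1

Evaluate at each i in [0,5]:
  i=0: ✗ (no rhs in [3,4])
  i=1: ✗ (lhs fails at k=1 before rhs at j=5)
  i=2: ✓ (rhs at j=5; lhs holds on [2,4])
  i=3: ✗ (no rhs in [6,7])
  i=4: ✗ (no rhs in [7,8])
  i=5: ✗ (no rhs in [8,9])
Positions where it holds: {2} → 1.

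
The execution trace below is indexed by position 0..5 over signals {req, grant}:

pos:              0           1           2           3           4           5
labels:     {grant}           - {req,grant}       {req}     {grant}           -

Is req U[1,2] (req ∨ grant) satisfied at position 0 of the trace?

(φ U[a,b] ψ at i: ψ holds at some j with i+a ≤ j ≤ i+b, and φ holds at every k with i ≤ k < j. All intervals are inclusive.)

False

Need some j in [1,2] with (req ∨ grant), and req at every k in [0,j-1].
  j=1: (req ∨ grant) false.
  j=2: (req ∨ grant) holds, but req fails at k=0 → not this j.
No j in the window works → until fails.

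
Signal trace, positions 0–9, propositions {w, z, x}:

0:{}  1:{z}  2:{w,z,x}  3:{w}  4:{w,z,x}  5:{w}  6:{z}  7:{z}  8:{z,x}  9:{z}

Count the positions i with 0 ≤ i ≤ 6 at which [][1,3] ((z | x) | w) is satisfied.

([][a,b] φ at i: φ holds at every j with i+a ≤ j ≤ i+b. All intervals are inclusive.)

7

Evaluate at each i in [0,6]:
  i=0: ✓ (all of [1,3])
  i=1: ✓ (all of [2,4])
  i=2: ✓ (all of [3,5])
  i=3: ✓ (all of [4,6])
  i=4: ✓ (all of [5,7])
  i=5: ✓ (all of [6,8])
  i=6: ✓ (all of [7,9])
Positions where it holds: {0, 1, 2, 3, 4, 5, 6} → 7.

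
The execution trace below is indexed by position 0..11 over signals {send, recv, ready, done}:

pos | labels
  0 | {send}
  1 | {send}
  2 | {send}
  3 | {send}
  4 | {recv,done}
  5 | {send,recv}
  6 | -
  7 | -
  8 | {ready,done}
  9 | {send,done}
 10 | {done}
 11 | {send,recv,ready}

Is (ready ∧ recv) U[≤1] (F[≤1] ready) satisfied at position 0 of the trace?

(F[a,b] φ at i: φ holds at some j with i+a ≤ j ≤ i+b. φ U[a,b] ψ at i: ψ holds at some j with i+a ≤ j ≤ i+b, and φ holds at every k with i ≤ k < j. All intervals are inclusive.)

Need some j in [0,1] with F[≤1] ready, and (ready ∧ recv) at every k in [0,j-1].
  j=0: F[≤1] ready — fails (none in [0,1]).
  j=1: F[≤1] ready — fails (none in [1,2]).
No j in the window works → until fails.

False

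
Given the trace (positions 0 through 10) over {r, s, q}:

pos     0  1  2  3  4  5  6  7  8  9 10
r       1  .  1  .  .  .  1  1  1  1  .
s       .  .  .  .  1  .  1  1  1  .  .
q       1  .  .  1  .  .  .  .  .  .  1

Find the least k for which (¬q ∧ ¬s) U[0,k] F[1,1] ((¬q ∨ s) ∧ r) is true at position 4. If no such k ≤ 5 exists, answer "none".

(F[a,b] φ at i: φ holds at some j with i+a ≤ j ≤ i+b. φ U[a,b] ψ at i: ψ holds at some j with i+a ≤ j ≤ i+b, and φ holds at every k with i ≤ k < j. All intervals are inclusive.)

Need earliest j ≥ 4 with F[1,1] ((¬q ∨ s) ∧ r), and (¬q ∧ ¬s) at every k in [4,j-1].
  j=4: rhs fails.
  j=5: rhs holds but lhs fails at k=4.
  j=6: rhs holds but lhs fails at k=4.
  j=7: rhs holds but lhs fails at k=4.
  j=8: rhs holds but lhs fails at k=4.
  j=9: rhs fails.
No witness within the range → none.

none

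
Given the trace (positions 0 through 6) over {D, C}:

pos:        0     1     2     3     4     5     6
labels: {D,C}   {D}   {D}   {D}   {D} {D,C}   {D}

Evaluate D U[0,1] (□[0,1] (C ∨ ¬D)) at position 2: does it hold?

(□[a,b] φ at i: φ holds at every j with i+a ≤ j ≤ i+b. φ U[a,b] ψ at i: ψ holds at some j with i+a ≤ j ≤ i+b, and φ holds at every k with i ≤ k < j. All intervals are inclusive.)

Does not hold

Need some j in [2,3] with □[0,1] (C ∨ ¬D), and D at every k in [2,j-1].
  j=2: □[0,1] (C ∨ ¬D) — fails at 2.
  j=3: □[0,1] (C ∨ ¬D) — fails at 3.
No j in the window works → until fails.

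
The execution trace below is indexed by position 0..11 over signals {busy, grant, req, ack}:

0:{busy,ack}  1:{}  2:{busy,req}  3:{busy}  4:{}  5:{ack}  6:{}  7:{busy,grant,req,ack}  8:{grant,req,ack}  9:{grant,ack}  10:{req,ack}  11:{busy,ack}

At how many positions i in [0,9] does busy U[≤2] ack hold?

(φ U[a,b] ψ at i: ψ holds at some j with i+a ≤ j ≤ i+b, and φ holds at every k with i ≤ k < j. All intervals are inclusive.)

5

Evaluate at each i in [0,9]:
  i=0: ✓ (rhs at j=0)
  i=1: ✗ (no rhs in [1,3])
  i=2: ✗ (no rhs in [2,4])
  i=3: ✗ (lhs fails at k=4 before rhs at j=5)
  i=4: ✗ (lhs fails at k=4 before rhs at j=5)
  i=5: ✓ (rhs at j=5)
  i=6: ✗ (lhs fails at k=6 before rhs at j=7)
  i=7: ✓ (rhs at j=7)
  i=8: ✓ (rhs at j=8)
  i=9: ✓ (rhs at j=9)
Positions where it holds: {0, 5, 7, 8, 9} → 5.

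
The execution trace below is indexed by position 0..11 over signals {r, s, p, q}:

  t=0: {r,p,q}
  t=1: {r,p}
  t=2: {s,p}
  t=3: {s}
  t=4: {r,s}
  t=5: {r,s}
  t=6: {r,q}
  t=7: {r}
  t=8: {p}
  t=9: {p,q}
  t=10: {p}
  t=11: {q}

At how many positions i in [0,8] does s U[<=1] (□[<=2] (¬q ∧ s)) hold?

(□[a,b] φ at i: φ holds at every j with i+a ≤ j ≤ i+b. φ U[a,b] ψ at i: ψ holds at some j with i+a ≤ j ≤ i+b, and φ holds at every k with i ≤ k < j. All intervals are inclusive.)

2

Evaluate at each i in [0,8]:
  i=0: ✗ (no rhs in [0,1])
  i=1: ✗ (lhs fails at k=1 before rhs at j=2)
  i=2: ✓ (rhs at j=2)
  i=3: ✓ (rhs at j=3)
  i=4: ✗ (no rhs in [4,5])
  i=5: ✗ (no rhs in [5,6])
  i=6: ✗ (no rhs in [6,7])
  i=7: ✗ (no rhs in [7,8])
  i=8: ✗ (no rhs in [8,9])
Positions where it holds: {2, 3} → 2.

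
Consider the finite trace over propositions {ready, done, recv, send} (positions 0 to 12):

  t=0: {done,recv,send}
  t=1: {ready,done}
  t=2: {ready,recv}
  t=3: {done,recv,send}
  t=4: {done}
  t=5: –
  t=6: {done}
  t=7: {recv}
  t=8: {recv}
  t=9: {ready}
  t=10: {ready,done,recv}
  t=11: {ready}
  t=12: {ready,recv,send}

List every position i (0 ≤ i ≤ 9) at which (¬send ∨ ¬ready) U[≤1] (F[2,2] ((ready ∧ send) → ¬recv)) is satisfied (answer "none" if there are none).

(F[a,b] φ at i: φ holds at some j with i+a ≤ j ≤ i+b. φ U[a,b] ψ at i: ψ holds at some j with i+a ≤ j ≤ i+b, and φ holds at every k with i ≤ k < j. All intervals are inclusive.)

Evaluate at each i in [0,9]:
  i=0: ✓ (rhs at j=0)
  i=1: ✓ (rhs at j=1)
  i=2: ✓ (rhs at j=2)
  i=3: ✓ (rhs at j=3)
  i=4: ✓ (rhs at j=4)
  i=5: ✓ (rhs at j=5)
  i=6: ✓ (rhs at j=6)
  i=7: ✓ (rhs at j=7)
  i=8: ✓ (rhs at j=8)
  i=9: ✓ (rhs at j=9)

0, 1, 2, 3, 4, 5, 6, 7, 8, 9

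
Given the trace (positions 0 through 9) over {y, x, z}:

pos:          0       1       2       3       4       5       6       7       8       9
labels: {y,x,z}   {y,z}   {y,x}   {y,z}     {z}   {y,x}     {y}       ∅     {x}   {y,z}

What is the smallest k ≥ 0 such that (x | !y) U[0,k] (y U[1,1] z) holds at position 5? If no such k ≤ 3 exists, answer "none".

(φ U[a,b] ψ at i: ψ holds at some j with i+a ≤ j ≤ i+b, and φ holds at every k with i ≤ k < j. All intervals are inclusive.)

Need earliest j ≥ 5 with (y U[1,1] z), and (x | !y) at every k in [5,j-1].
  j=5: rhs fails.
  j=6: rhs fails.
  j=7: rhs fails.
  j=8: rhs fails.
No witness within the range → none.

none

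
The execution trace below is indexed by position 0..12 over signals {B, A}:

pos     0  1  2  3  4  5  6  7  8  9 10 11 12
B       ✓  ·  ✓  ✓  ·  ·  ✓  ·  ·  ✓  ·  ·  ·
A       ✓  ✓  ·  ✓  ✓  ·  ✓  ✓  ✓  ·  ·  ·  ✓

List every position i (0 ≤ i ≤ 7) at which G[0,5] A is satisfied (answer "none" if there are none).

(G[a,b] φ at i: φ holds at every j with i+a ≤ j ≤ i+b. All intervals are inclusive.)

Evaluate at each i in [0,7]:
  i=0: ✗ (fails at j=2)
  i=1: ✗ (fails at j=2)
  i=2: ✗ (fails at j=2)
  i=3: ✗ (fails at j=5)
  i=4: ✗ (fails at j=5)
  i=5: ✗ (fails at j=5)
  i=6: ✗ (fails at j=9)
  i=7: ✗ (fails at j=9)

none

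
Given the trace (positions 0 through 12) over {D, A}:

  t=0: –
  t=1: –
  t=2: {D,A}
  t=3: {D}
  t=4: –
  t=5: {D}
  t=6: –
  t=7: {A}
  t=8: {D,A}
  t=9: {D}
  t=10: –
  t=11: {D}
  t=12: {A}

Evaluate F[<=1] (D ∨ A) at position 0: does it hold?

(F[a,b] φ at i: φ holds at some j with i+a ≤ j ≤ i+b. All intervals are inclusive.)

Check (D ∨ A) at each j in [0,1]:
  j=0: false
  j=1: false
No position in the window satisfies it → formula fails.

False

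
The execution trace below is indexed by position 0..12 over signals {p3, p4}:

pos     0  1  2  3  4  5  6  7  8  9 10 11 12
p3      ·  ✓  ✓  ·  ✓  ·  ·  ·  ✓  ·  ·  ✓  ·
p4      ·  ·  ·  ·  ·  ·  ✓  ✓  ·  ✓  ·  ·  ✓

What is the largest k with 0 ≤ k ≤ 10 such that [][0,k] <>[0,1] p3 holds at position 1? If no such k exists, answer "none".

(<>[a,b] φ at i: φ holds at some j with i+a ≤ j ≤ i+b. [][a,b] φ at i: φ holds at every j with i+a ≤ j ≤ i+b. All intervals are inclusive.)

<>[0,1] p3 must hold from j=1 onward; find where it first fails.
  j=1: holds
  j=2: holds
  j=3: holds
  j=4: holds
  j=5: fails
Holds on [1,4], so largest k = 3.

3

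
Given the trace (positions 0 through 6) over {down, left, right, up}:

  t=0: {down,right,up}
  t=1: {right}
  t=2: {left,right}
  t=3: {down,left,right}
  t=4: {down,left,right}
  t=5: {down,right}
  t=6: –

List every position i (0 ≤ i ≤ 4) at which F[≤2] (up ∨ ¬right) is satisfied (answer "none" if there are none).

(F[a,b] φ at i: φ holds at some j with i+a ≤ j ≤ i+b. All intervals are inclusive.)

Evaluate at each i in [0,4]:
  i=0: ✓ (witness j=0)
  i=1: ✗ (none in [1,3])
  i=2: ✗ (none in [2,4])
  i=3: ✗ (none in [3,5])
  i=4: ✓ (witness j=6)

0, 4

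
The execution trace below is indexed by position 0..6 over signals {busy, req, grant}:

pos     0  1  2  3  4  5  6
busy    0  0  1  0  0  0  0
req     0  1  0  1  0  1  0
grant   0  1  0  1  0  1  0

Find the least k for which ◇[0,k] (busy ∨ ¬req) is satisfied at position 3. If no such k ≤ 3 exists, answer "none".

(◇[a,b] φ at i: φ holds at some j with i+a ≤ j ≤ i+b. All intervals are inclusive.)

Scan j = 3,4,… for (busy ∨ ¬req):
  j=3: fails
  j=4: holds
First hit at j=4, so smallest k = 4-3 = 1.

1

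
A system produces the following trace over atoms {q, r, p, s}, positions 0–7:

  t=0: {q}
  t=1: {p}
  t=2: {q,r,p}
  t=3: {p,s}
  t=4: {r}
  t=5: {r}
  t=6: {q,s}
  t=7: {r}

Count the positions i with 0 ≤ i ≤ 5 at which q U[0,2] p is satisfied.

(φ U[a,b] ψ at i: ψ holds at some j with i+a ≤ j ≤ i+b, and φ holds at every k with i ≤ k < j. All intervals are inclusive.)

4

Evaluate at each i in [0,5]:
  i=0: ✓ (rhs at j=1; lhs holds on [0,0])
  i=1: ✓ (rhs at j=1)
  i=2: ✓ (rhs at j=2)
  i=3: ✓ (rhs at j=3)
  i=4: ✗ (no rhs in [4,6])
  i=5: ✗ (no rhs in [5,7])
Positions where it holds: {0, 1, 2, 3} → 4.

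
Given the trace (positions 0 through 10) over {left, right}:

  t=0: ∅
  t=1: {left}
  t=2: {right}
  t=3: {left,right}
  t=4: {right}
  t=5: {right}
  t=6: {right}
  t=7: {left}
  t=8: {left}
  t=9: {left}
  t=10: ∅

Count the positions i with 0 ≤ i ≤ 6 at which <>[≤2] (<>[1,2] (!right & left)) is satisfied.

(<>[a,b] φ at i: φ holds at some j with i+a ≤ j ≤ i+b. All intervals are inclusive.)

5

Evaluate at each i in [0,6]:
  i=0: ✓ (witness j=0)
  i=1: ✗ (none in [1,3])
  i=2: ✗ (none in [2,4])
  i=3: ✓ (witness j=5)
  i=4: ✓ (witness j=5)
  i=5: ✓ (witness j=5)
  i=6: ✓ (witness j=6)
Positions where it holds: {0, 3, 4, 5, 6} → 5.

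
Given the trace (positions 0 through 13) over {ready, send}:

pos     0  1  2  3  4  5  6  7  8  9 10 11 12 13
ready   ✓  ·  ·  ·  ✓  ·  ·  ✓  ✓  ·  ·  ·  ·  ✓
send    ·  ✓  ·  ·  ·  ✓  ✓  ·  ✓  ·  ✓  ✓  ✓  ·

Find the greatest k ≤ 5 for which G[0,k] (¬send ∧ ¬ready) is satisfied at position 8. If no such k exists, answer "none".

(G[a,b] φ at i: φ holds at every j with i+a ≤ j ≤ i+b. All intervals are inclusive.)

none

(¬send ∧ ¬ready) must hold from j=8 onward; find where it first fails.
  j=8: fails → no k works.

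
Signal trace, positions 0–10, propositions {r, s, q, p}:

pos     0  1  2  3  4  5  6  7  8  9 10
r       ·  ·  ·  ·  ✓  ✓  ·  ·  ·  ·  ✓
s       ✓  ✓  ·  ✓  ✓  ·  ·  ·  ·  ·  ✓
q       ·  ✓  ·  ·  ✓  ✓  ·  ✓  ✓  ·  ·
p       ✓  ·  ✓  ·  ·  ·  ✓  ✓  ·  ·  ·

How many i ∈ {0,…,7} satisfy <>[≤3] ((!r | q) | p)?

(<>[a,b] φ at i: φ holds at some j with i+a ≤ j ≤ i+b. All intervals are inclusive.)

8

Evaluate at each i in [0,7]:
  i=0: ✓ (witness j=0)
  i=1: ✓ (witness j=1)
  i=2: ✓ (witness j=2)
  i=3: ✓ (witness j=3)
  i=4: ✓ (witness j=4)
  i=5: ✓ (witness j=5)
  i=6: ✓ (witness j=6)
  i=7: ✓ (witness j=7)
Positions where it holds: {0, 1, 2, 3, 4, 5, 6, 7} → 8.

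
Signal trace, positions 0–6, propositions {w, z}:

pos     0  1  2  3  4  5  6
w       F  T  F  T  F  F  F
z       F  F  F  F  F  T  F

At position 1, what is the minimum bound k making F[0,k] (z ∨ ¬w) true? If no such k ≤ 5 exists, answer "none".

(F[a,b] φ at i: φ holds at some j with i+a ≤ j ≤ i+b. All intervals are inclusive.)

Scan j = 1,2,… for (z ∨ ¬w):
  j=1: fails
  j=2: holds
First hit at j=2, so smallest k = 2-1 = 1.

1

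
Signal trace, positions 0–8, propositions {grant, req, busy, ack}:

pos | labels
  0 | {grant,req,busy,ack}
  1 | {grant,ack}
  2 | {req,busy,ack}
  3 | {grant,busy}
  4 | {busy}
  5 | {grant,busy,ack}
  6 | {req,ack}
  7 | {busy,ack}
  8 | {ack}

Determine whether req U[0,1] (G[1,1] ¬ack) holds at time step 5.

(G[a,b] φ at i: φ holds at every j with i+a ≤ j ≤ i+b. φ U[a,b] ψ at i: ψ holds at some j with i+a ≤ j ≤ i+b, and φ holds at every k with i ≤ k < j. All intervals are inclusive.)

Need some j in [5,6] with G[1,1] ¬ack, and req at every k in [5,j-1].
  j=5: G[1,1] ¬ack — fails at 6.
  j=6: G[1,1] ¬ack — fails at 7.
No j in the window works → until fails.

No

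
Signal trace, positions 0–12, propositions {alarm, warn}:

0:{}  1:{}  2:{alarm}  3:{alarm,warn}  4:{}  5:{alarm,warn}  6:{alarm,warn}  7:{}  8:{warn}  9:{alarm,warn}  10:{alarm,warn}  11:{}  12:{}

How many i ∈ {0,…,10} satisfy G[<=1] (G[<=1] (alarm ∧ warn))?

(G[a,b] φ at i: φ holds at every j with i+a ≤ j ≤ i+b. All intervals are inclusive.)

Evaluate at each i in [0,10]:
  i=0: ✗ (fails at j=0)
  i=1: ✗ (fails at j=1)
  i=2: ✗ (fails at j=2)
  i=3: ✗ (fails at j=3)
  i=4: ✗ (fails at j=4)
  i=5: ✗ (fails at j=6)
  i=6: ✗ (fails at j=6)
  i=7: ✗ (fails at j=7)
  i=8: ✗ (fails at j=8)
  i=9: ✗ (fails at j=10)
  i=10: ✗ (fails at j=10)
Positions where it holds: {} → 0.

0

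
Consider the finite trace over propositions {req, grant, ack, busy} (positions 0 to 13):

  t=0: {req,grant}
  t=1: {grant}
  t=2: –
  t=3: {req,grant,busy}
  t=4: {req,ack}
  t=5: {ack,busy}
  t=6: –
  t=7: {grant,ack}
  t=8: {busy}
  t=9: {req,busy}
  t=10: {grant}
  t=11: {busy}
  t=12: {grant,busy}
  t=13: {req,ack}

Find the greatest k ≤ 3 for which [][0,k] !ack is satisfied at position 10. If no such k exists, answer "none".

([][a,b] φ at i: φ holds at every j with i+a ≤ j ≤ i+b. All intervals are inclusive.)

2

!ack must hold from j=10 onward; find where it first fails.
  j=10: holds
  j=11: holds
  j=12: holds
  j=13: fails
Holds on [10,12], so largest k = 2.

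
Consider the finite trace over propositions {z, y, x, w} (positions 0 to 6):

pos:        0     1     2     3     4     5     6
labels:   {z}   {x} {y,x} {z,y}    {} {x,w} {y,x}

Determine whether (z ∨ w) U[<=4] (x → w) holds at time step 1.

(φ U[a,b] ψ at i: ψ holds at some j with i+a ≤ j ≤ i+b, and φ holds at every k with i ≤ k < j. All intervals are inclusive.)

Need some j in [1,5] with (x → w), and (z ∨ w) at every k in [1,j-1].
  j=1: (x → w) false.
  j=2: (x → w) false.
  j=3: (x → w) holds, but (z ∨ w) fails at k=1 → not this j.
  j=4: (x → w) holds, but (z ∨ w) fails at k=1 → not this j.
  j=5: (x → w) holds, but (z ∨ w) fails at k=1 → not this j.
No j in the window works → until fails.

False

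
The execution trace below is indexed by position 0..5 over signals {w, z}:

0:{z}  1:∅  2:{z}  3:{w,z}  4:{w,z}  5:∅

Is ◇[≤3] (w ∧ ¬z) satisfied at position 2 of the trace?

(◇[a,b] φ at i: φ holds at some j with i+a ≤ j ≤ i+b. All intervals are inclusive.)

No

Check (w ∧ ¬z) at each j in [2,5]:
  j=2: false
  j=3: false
  j=4: false
  j=5: false
No position in the window satisfies it → formula fails.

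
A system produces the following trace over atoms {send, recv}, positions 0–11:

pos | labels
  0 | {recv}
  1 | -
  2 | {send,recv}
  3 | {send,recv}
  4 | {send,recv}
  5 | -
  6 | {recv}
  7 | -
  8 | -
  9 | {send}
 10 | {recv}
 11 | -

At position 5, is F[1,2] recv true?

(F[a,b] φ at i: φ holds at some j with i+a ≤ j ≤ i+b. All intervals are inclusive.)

Holds

Check recv at each j in [6,7]:
  j=6: true
  j=7: false
Found at j=6 → formula holds.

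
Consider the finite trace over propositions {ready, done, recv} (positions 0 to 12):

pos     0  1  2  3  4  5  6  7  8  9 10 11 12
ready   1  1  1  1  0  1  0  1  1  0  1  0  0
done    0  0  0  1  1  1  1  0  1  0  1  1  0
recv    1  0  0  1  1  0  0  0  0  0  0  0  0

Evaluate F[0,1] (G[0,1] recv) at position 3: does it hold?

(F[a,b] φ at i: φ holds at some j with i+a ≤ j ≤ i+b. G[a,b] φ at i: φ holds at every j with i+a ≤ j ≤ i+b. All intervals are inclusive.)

True

Check G[0,1] recv at each j in [3,4]:
  j=3: holds on [3,4]
  j=4: fails at 5
Found at j=3 → formula holds.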